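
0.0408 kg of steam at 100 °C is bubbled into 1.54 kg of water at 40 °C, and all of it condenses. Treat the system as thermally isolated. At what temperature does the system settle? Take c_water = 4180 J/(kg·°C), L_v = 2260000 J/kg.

T_f ≈ 55.5 °C

Let T be the final temperature. ΣQ_i = 0:
condense steam: −0.0408×2260000 = −92208; condensed water 100 °C→T: 170.54(T − 100); water warms: 1.54×4180×(T − 40) = 6437.2(T − 40)
6607.7 T = 92208 + 17054 + 257488 = 366750
T ≈ 55.50 °C (< 100 °C, so full condensation is consistent).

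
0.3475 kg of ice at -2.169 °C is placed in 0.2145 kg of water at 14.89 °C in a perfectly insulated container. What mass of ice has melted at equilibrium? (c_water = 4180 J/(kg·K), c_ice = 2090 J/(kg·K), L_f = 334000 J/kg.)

Water can give up m c ΔT = 0.2145×4180×14.89 = 13351 J before reaching 0 °C.
Warming the ice to 0 °C takes 0.3475×2090×2.169 = 1575.3 J, leaving 11775 J for melting.
To melt every bit of ice: 0.3475×334000 = 116065 J.
That's not enough to melt it all — equilibrium is at 0 °C with ice remaining.
m_melt = 11775 / L_f = 0.03526 kg.

m_melted ≈ 0.0353 kg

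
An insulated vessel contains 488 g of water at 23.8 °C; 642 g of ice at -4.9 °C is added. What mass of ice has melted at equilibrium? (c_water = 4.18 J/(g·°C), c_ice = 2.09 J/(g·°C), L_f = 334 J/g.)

m_melted ≈ 126 g

Water can give up m c ΔT = 488×4.18×23.8 = 48548 J before reaching 0 °C.
Warming the ice to 0 °C takes 642×2.09×4.9 = 6574.7 J, leaving 41973 J for melting.
To melt every bit of ice: 642×334 = 214428 J.
Since 41973 < 214428 J, not all the ice melts; equilibrium is at 0 °C.
m_melt = 41973 / L_f = 125.7 g.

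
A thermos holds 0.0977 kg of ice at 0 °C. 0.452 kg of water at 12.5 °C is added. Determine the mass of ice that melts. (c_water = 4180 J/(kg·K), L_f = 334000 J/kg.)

Heat available from the water dropping to 0 °C: 0.452×4180×12.5 = 23617 J.
Fully melting the ice requires m_ice L_f = 0.0977×334000 = 32632 J.
23617 J < 32632 J, so only part of the ice melts and the system sits at 0 °C.
Mass melted = 23617/334000 ≈ 0.07071 kg.

m_melted ≈ 0.0707 kg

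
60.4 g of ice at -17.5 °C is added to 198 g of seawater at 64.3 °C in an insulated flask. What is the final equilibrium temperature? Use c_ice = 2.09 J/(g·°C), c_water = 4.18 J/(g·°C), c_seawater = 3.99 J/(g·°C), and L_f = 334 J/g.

Heat gained plus heat lost sum to zero:
warm ice to 0 °C: 60.4·2.09·(0 − (-17.5)) = 2209.1; latent heat to melt: 60.4·334 = 20174; warm the meltwater: 252.47 T; seawater: 790.02(T − 64.3)
1042.5 T = 50798 − 22383 = 28416
T ≈ 27.26 °C (positive, so assuming full melt was valid).

T_f ≈ 27.3 °C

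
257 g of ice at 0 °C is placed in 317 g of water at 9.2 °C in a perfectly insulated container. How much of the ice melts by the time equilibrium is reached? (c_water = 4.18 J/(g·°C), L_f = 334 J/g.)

Water can give up m c ΔT = 317×4.18×9.2 = 12191 J before reaching 0 °C.
Melting all 257 g of ice would need 257×334 = 85838 J.
12191 J < 85838 J, so only part of the ice melts and the system sits at 0 °C.
m_melted×334 = 12191  ⇒  m_melted ≈ 36.5 g.

m_melted ≈ 36.5 g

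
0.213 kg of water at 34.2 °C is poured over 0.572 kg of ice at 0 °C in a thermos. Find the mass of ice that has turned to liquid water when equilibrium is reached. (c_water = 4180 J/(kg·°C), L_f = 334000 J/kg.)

Water can give up m c ΔT = 0.213×4180×34.2 = 30450 J before reaching 0 °C.
Fully melting the ice requires m_ice L_f = 0.572×334000 = 191048 J.
30450 J < 191048 J, so only part of the ice melts and the system sits at 0 °C.
m_melt = 30450 / L_f = 0.09117 kg.

m_melted ≈ 0.0912 kg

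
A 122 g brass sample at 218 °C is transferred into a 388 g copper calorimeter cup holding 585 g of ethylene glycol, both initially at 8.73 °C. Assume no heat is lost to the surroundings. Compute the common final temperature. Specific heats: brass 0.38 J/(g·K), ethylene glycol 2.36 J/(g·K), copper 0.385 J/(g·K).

T_f ≈ 14.9 °C

Let T be the final temperature. ΣQ_i = 0:
122·0.38·(T − 218) + 585·2.36·(T − 8.73) + 388·0.385·(T − 8.73) = 0
46.36(T − 218) + 1380.6(T − 8.73) + 149.38(T − 8.73) = 0
(46.36 + 1380.6 + 149.38) T = 46.36·218 + 1380.6·8.73 + 149.38·8.73
T = 23463 / 1576.3 = 14.9 °C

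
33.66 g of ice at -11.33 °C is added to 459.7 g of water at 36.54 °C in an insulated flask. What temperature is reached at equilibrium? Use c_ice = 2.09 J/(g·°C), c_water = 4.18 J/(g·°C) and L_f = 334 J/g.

T_f ≈ 28.2 °C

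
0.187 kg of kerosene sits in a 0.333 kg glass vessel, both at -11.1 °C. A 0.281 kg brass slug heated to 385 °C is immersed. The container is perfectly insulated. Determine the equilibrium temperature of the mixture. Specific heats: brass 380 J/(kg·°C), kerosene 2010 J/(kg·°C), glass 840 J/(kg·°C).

Energy conservation, ΣQ = 0:
0.281×380×(T − 385) + 0.187×2010×(T − (-11.1)) + 0.333×840×(T − (-11.1)) = 0
(106.78 + 375.87 + 279.72) T = 106.78×385 + 375.87×(-11.1) + 279.72×(-11.1)
T = 33833 / 762.37 = 44.4 °C

T_f ≈ 44.4 °C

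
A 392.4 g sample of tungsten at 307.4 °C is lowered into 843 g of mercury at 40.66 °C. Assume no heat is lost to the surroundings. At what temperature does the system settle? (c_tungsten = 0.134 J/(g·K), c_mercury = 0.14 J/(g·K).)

T_f ≈ 122.9 °C

With ΣQ=0 the equilibrium temperature is the m·c-weighted mean:
T_f = (52.58*307.4 + 118.02*40.66) / (52.58 + 118.02)
    = 20962 / 170.6 ≈ 122.87 °C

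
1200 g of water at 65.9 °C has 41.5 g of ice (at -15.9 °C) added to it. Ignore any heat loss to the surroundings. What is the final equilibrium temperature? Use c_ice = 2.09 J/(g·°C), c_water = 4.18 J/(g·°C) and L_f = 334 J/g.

Taking heat into each body as positive, Σ m c ΔT = 0:
warm ice to 0 °C: 41.5·2.09·(0 − (-15.9)) = 1379.1
  melt ice: 41.5·334 = 13861
  warm the meltwater: 173.47 T
  water cools: 1200·4.18·(T − 65.9) = 5016(T − 65.9)
5189.5 T = 330554 − 15240 = 315314
T ≈ 60.76 °C (positive, so assuming full melt was valid).

T_f ≈ 60.8 °C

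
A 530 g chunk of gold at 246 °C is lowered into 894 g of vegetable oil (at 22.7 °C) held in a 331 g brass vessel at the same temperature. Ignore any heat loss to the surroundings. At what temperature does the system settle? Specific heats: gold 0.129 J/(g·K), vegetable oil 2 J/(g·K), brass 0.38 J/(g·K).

Let T be the final temperature. ΣQ_i = 0:
530×0.129×(T − 246) + 894×2×(T − 22.7) + 331×0.38×(T − 22.7) = 0
(68.37 + 1788 + 125.78) T = 68.37×246 + 1788×22.7 + 125.78×22.7
T = 60262/1982.2 ≈ 30.40 °C

T_f ≈ 30.4 °C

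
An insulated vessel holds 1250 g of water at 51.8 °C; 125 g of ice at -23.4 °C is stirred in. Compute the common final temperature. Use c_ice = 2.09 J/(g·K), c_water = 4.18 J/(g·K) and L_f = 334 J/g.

T_f ≈ 38.8 °C

Setting the total heat transfer to zero:
ice -23.4→0 °C: 125×2.09×23.4 = 6113.2
  latent heat to melt: 125×334 = 41750
  warm the meltwater: 522.5 T
  water cools: 1250×4.18×(T − 51.8) = 5225(T − 51.8)
5747.5 T = 270655 − 47863 = 222792
T ≈ 38.76 °C (positive, so assuming full melt was valid).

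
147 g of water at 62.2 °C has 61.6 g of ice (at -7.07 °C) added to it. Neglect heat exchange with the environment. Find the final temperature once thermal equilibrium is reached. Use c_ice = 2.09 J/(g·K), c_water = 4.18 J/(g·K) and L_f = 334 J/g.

T_f ≈ 19.2 °C

Conservation of energy gives ΣQ = 0:
ice -7.07→0 °C: 61.6·2.09·7.07 = 910.22; fusion: m_ice L_f = 61.6·334 = 20574; warm the meltwater: 257.49 T; water: 614.46(T − 62.2)
871.95 T = 38219 − 21485 = 16735
T ≈ 19.19 °C — above 0 °C, consistent with complete melting.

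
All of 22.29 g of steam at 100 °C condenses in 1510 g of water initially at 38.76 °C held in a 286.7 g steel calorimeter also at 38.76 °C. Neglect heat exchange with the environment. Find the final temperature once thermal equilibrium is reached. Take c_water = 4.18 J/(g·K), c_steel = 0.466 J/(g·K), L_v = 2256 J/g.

Conservation of energy gives ΣQ = 0:
steam→water at 100 °C releases m L_v = 22.29×2256 = 50286; condensed water 100 °C→T: 93.17(T − 100); original water: 6311.8(T − 38.76); steel cup: 286.7×0.466×(T − 38.76) = 133.6(T − 38.76)
6538.6 T = 50286 + 9317.2 + 249824 = 309427
T ≈ 47.32 °C, under the boiling point, so the assumption holds.

T_f ≈ 47.3 °C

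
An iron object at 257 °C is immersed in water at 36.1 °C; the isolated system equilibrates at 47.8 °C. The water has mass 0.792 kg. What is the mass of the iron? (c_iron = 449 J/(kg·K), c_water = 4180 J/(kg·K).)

m ≈ 0.412 kg

Conservation of energy gives ΣQ = 0:
m×449×(47.8 − 257) + 0.792×4180×(47.8 − 36.1) = 0
-93931 m = -38734
m = -38734/-93931 ≈ 0.4124 kg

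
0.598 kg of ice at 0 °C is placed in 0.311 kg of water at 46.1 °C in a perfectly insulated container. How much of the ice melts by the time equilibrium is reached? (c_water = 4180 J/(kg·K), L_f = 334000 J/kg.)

m_melted ≈ 0.179 kg

Cooling the water to 0 °C releases 0.311×4180×46.1 = 59929 J.
Melting all 0.598 kg of ice would need 0.598×334000 = 199732 J.
59929 J < 199732 J, so only part of the ice melts and the system sits at 0 °C.
m_melt = 59929 / L_f = 0.1794 kg.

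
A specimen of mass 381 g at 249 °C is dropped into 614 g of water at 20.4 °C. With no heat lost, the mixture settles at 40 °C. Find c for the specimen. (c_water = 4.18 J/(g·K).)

c ≈ 0.632 J/(g·K)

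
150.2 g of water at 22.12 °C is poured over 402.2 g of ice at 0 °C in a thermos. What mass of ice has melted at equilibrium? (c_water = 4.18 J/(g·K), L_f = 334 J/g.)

Cooling the water to 0 °C releases 150.2·4.18·22.12 = 13888 J.
Melting all 402.2 g of ice would need 402.2·334 = 134335 J.
Since 13888 < 134335 J, not all the ice melts; equilibrium is at 0 °C.
m_melted·334 = 13888  ⇒  m_melted ≈ 41.58 g.

m_melted ≈ 41.6 g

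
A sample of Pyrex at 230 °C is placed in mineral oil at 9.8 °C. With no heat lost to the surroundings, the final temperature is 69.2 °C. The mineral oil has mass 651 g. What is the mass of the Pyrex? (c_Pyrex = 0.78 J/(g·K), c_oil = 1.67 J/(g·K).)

m ≈ 515 g

Heat lost by the Pyrex = heat gained by the oil:
m×0.78×(230 − 69.2) = 651×1.67×(69.2 − 9.8)
125.42 m = 64578  ⇒  m ≈ 514.9 g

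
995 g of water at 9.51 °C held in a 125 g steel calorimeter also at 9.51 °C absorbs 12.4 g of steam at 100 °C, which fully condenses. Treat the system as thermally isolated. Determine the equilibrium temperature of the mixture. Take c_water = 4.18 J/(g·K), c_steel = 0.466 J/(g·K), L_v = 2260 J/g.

T_f ≈ 17.2 °C

Conservation of energy gives ΣQ = 0:
steam→water at 100 °C releases m L_v = 12.4·2260 = 28024; condensed water 100 °C→T: 51.83(T − 100); original water: 4159.1(T − 9.51); cup: 58.25(T − 9.51)
4269.2 T = 28024 + 5183.2 + 40107 = 73314
T ≈ 17.17 °C — below 100 °C, confirming all the steam condensed.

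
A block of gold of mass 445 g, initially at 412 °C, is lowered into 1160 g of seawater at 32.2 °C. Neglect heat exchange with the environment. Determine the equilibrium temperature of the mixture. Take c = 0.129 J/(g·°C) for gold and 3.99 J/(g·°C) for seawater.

Set heat shed by the hot body equal to heat absorbed by the cold body:
445·0.129·(412 − T) = 1160·3.99·(T − 32.2)
57.41(412 − T) = 4628.4(T − 32.2)
4685.8 T = 172685  ⇒  T ≈ 36.85 °C

T_f ≈ 36.9 °C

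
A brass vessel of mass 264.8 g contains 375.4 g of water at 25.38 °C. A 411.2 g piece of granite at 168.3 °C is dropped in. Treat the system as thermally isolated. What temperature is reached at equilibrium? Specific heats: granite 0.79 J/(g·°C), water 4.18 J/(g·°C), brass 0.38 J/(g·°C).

T_f ≈ 48.7 °C

Conservation of energy gives ΣQ = 0:
411.2*0.79*(T − 168.3) + 375.4*4.18*(T − 25.38) + 264.8*0.38*(T − 25.38) = 0
1994.6 T = 97051
T = 97051/1994.6 ≈ 48.66 °C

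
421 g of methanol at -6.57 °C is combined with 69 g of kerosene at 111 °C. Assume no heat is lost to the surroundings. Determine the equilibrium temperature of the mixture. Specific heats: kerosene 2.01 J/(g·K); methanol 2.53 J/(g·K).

T_f ≈ 7.0 °C

Setting the total heat transfer to zero:
69*2.01*(T − 111) + 421*2.53*(T − (-6.57)) = 0
1203.8 T = 8396.7
T = 8396.7 / 1203.8 = 6.98 °C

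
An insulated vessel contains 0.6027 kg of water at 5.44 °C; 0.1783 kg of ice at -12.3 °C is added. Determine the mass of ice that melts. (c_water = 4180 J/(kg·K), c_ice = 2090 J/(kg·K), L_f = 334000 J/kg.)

m_melted ≈ 0.0273 kg

Water can give up m c ΔT = 0.6027·4180·5.44 = 13705 J before reaching 0 °C.
Of that, 0.1783·2090·12.3 = 4583.6 J goes to bring the ice to 0 °C, leaving 9121.4 J.
Melting all 0.1783 kg of ice would need 0.1783·334000 = 59552 J.
That's not enough to melt it all — equilibrium is at 0 °C with ice remaining.
m_melted·334000 = 9121.4  ⇒  m_melted ≈ 0.02731 kg.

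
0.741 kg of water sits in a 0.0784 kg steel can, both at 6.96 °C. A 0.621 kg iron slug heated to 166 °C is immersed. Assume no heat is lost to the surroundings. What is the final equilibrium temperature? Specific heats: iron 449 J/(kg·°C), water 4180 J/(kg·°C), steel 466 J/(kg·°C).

Heat gained plus heat lost sum to zero:
0.621·449·(T − 166) + 0.741·4180·(T − 6.96) + 0.0784·466·(T − 6.96) = 0
278.83(T − 166) + 3097.4(T − 6.96) + 36.53(T − 6.96) = 0
3412.7 T = 68098
T = 68098/3412.7 ≈ 19.95 °C

T_f ≈ 20.0 °C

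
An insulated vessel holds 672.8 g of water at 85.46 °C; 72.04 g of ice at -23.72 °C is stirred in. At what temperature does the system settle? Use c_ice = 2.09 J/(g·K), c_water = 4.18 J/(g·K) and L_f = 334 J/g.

T_f ≈ 68.3 °C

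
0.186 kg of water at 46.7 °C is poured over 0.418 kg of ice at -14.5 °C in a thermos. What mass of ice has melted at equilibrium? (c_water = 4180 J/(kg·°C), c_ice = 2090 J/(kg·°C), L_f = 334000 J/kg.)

m_melted ≈ 0.0708 kg

Cooling the water to 0 °C releases 0.186×4180×46.7 = 36308 J.
Of that, 0.418×2090×14.5 = 12667 J goes to bring the ice to 0 °C, leaving 23641 J.
Melting all 0.418 kg of ice would need 0.418×334000 = 139612 J.
That's not enough to melt it all — equilibrium is at 0 °C with ice remaining.
m_melted×334000 = 23641  ⇒  m_melted ≈ 0.07078 kg.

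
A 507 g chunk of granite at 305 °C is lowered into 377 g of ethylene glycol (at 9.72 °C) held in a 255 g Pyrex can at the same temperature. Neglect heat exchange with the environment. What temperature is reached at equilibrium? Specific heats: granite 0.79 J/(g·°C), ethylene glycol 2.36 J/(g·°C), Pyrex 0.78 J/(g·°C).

T_f ≈ 89.1 °C

Energy conservation, ΣQ = 0:
507*0.79*(T − 305) + 377*2.36*(T − 9.72) + 255*0.78*(T − 9.72) = 0
(400.53 + 889.72 + 198.9) T = 400.53*305 + 889.72*9.72 + 198.9*9.72
T ≈ 89.14 °C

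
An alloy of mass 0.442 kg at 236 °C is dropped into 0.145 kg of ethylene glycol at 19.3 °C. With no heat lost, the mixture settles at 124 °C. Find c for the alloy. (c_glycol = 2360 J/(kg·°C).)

c ≈ 724 J/(kg·°C)

Heat lost by the alloy = heat gained by the glycol:
0.442·c·(236 − 124) = 0.145·2360·(124 − 19.3)
49.5 c = 35828  ⇒  c ≈ 723.7 J/(kg·°C)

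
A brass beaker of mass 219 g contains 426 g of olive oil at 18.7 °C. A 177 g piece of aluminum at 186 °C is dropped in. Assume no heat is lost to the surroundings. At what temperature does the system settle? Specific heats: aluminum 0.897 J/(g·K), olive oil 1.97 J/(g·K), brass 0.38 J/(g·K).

T_f ≈ 43.3 °C

Net heat exchanged in the isolated system is zero:
177·0.897·(T − 186) + 426·1.97·(T − 18.7) + 219·0.38·(T − 18.7) = 0
158.77(T − 186) + 839.22(T − 18.7) + 83.22(T − 18.7) = 0
1081.2 T = 46781
T = 46781/1081.2 ≈ 43.27 °C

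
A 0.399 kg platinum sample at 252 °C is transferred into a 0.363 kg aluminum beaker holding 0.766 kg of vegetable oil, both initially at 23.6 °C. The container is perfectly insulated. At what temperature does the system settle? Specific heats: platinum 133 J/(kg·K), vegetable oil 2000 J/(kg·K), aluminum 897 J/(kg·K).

Conservation of energy gives ΣQ = 0:
0.399·133·(T − 252) + 0.766·2000·(T − 23.6) + 0.363·897·(T − 23.6) = 0
53.07(T − 252) + 1532(T − 23.6) + 325.61(T − 23.6) = 0
(53.07 + 1532 + 325.61) T = 53.07·252 + 1532·23.6 + 325.61·23.6
T = 57213/1910.7 ≈ 29.94 °C

T_f ≈ 29.9 °C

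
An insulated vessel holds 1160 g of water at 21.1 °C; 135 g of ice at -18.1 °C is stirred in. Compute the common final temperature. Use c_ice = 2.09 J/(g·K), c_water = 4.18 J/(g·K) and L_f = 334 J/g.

T_f ≈ 9.6 °C

Heat gained plus heat lost sum to zero:
ice -18.1→0 °C: 135·2.09·18.1 = 5106.9; melt ice: 135·334 = 45090; meltwater 0→T: 135·4.18·T = 564.3 T; water: 4848.8(T − 21.1)
5413.1 T = 102310 − 50197 = 52113
T ≈ 9.63 °C (positive, so assuming full melt was valid).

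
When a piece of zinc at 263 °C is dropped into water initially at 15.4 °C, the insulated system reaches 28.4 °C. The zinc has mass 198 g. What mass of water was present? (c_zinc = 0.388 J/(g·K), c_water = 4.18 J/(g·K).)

m ≈ 332 g

Heat lost by the zinc = heat gained by the water:
198×0.388×(263 − 28.4) = m×4.18×(28.4 − 15.4)
54.34 m = 18023  ⇒  m ≈ 331.7 g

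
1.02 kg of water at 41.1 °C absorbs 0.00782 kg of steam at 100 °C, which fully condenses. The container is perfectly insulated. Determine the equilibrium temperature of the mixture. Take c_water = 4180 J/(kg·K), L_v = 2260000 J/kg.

T_f ≈ 45.7 °C

Setting the total heat transfer to zero:
steam→water at 100 °C releases m L_v = 0.00782·2260000 = 17673; condensed water 100 °C→T: 32.69(T − 100); original water: 4263.6(T − 41.1)
4296.3 T = 17673 + 3268.8 + 175234 = 196176
T ≈ 45.66 °C — below 100 °C, confirming all the steam condensed.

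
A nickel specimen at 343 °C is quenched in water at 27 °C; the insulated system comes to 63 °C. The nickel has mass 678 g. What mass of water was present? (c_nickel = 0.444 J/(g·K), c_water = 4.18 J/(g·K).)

m ≈ 560 g

|Q_nickel| = |Q_water|:
678·0.444·(343 − 63) = m·4.18·(63 − 27)
150.48 m = 84289  ⇒  m ≈ 560.1 g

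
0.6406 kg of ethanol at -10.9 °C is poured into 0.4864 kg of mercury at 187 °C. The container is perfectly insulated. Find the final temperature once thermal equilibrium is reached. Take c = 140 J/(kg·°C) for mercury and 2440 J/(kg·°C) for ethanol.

T_f ≈ -2.6 °C

With ΣQ=0 the equilibrium temperature is the m·c-weighted mean:
T_f = (68.1×187 + 1563.1×(-10.9)) / (68.1 + 1563.1)
    = -4303.4 / 1631.2 ≈ -2.64 °C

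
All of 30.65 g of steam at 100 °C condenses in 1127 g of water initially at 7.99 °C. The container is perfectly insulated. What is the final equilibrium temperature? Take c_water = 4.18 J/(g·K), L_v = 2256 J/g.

Energy conservation, ΣQ = 0:
latent heat released on condensation: 30.65·2256 = 69146
  condensate cools 100→T: 30.65·4.18·(T − 100) = 128.12(T − 100)
  water warms: 1127·4.18·(T − 7.99) = 4710.9(T − 7.99)
4839 T = 69146 + 12812 + 37640 = 119598
T ≈ 24.72 °C — below 100 °C, confirming all the steam condensed.

T_f ≈ 24.7 °C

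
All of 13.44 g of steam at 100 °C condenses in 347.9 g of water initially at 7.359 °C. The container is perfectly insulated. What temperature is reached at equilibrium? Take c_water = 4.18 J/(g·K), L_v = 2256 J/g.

T_f ≈ 30.9 °C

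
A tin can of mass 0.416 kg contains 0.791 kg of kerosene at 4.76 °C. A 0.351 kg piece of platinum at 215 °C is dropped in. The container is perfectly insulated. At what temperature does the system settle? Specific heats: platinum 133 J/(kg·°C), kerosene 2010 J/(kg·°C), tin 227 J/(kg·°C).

T_f = Σ m_i c_i T_i / Σ m_i c_i:
T_f = (46.68·215 + 1589.9·4.76 + 94.43·4.76) / (46.68 + 1589.9 + 94.43)
    = 18054 / 1731 ≈ 10.43 °C

T_f ≈ 10.4 °C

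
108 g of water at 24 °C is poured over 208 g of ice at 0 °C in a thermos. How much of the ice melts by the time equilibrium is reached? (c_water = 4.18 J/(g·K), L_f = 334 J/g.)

m_melted ≈ 32.4 g

Cooling the water to 0 °C releases 108·4.18·24 = 10835 J.
To melt every bit of ice: 208·334 = 69472 J.
Since 10835 < 69472 J, not all the ice melts; equilibrium is at 0 °C.
m_melted·334 = 10835  ⇒  m_melted ≈ 32.44 g.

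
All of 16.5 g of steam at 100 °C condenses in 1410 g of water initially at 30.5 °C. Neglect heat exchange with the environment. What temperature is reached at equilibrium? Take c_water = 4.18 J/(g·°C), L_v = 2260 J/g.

Energy balance with sensible and latent terms:
condense steam: −16.5·2260 = −37290; condensate cools 100→T: 16.5·4.18·(T − 100) = 68.97(T − 100); original water: 5893.8(T − 30.5)
5962.8 T = 37290 + 6897 + 179761 = 223948
T ≈ 37.56 °C (< 100 °C, so full condensation is consistent).

T_f ≈ 37.6 °C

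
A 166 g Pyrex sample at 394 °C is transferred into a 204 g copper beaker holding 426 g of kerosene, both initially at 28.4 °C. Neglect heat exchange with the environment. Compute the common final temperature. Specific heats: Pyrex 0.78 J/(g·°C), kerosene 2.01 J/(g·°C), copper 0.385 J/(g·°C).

T_f ≈ 72.9 °C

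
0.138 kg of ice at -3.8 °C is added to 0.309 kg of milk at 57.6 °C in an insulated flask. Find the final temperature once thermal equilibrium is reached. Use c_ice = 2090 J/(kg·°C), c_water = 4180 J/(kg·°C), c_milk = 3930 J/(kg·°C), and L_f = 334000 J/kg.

T_f ≈ 12.7 °C

Energy balance with sensible and latent terms:
ice -3.8→0 °C: 0.138×2090×3.8 = 1096; latent heat to melt: 0.138×334000 = 46092; warm the meltwater: 576.84 T; milk cools: 0.309×3930×(T − 57.6) = 1214.4(T − 57.6)
1791.2 T = 69948 − 47188 = 22760
T ≈ 12.71 °C — above 0 °C, consistent with complete melting.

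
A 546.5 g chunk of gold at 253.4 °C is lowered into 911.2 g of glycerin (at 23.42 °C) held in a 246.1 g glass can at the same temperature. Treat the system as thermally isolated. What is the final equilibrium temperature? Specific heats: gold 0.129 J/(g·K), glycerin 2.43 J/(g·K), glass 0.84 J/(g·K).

Let T be the final temperature. ΣQ_i = 0:
546.5·0.129·(T − 253.4) + 911.2·2.43·(T − 23.42) + 246.1·0.84·(T − 23.42) = 0
(70.5 + 2214.2 + 206.72) T = 70.5·253.4 + 2214.2·23.42 + 206.72·23.42
T = 74563 / 2491.4 = 29.9 °C

T_f ≈ 29.9 °C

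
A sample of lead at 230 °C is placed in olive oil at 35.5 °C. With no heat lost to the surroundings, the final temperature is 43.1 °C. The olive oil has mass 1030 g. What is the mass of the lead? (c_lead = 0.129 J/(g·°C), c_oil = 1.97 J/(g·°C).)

Setting the total heat transfer to zero:
m·0.129·(43.1 − 230) + 1030·1.97·(43.1 − 35.5) = 0
-24.11 m = -15421
m = -15421/-24.11 ≈ 639.6 g

m ≈ 640 g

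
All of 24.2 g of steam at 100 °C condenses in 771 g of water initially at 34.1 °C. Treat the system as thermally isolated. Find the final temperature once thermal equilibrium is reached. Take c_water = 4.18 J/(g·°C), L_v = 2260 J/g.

T_f ≈ 52.6 °C

Energy conservation, ΣQ = 0:
condense steam: −24.2·2260 = −54692
  condensate cools 100→T: 24.2·4.18·(T − 100) = 101.16(T − 100)
  water warms: 771·4.18·(T − 34.1) = 3222.8(T − 34.1)
3323.9 T = 54692 + 10116 + 109897 = 174704
T ≈ 52.56 °C — below 100 °C, confirming all the steam condensed.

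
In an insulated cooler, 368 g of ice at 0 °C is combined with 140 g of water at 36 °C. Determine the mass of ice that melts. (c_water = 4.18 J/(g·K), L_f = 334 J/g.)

m_melted ≈ 63.1 g

Water can give up m c ΔT = 140×4.18×36 = 21067 J before reaching 0 °C.
Melting all 368 g of ice would need 368×334 = 122912 J.
Since 21067 < 122912 J, not all the ice melts; equilibrium is at 0 °C.
Mass melted = 21067/334 ≈ 63.08 g.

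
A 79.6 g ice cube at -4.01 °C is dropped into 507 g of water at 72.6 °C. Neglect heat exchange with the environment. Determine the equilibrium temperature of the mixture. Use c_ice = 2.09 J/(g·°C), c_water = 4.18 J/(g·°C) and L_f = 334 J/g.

T_f ≈ 51.6 °C

Energy conservation, ΣQ = 0:
ice -4.01→0 °C: 79.6·2.09·4.01 = 667.12
  latent heat to melt: 79.6·334 = 26586
  meltwater 0→T: 79.6·4.18·T = 332.73 T
  water cools: 507·4.18·(T − 72.6) = 2119.3(T − 72.6)
2452 T = 153858 − 27254 = 126605
T ≈ 51.63 °C — above 0 °C, consistent with complete melting.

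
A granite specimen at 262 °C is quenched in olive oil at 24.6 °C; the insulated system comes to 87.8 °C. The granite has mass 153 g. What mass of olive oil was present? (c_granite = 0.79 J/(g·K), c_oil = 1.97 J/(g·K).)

m ≈ 169 g

Setting the total heat transfer to zero:
153·0.79·(87.8 − 262) + m·1.97·(87.8 − 24.6) = 0
124.5 m = 21056
m = 21056/124.5 ≈ 169.1 g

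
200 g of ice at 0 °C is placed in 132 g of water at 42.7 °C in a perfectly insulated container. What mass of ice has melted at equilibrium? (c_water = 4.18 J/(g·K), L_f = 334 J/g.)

Cooling the water to 0 °C releases 132×4.18×42.7 = 23560 J.
To melt every bit of ice: 200×334 = 66800 J.
That's not enough to melt it all — equilibrium is at 0 °C with ice remaining.
Mass melted = 23560/334 ≈ 70.54 g.

m_melted ≈ 70.5 g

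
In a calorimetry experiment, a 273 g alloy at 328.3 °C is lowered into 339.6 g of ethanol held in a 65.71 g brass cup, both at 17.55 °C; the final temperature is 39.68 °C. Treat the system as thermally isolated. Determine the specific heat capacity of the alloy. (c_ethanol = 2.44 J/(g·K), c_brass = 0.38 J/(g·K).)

c ≈ 0.24 J/(g·K)

Energy conservation, ΣQ = 0:
273·c·(39.68 − 328.3) + 339.6·2.44·(39.68 − 17.55) + 65.71·0.38·(39.68 − 17.55) = 0
-78793 c = -18890
c = -18890/-78793 ≈ 0.2397 J/(g·K)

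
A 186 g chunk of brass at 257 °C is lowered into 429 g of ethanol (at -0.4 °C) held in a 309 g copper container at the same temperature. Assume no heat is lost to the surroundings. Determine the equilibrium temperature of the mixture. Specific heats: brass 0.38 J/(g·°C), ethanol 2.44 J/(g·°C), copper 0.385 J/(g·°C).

T_f ≈ 14.3 °C

Energy conservation, ΣQ = 0:
186*0.38*(T − 257) + 429*2.44*(T − (-0.4)) + 309*0.385*(T − (-0.4)) = 0
1236.4 T = 17698
T ≈ 14.31 °C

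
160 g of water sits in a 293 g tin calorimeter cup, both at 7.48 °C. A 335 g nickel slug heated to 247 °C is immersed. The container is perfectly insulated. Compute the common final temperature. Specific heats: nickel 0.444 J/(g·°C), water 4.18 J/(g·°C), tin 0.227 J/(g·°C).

Heat gained plus heat lost sum to zero:
335×0.444×(T − 247) + 160×4.18×(T − 7.48) + 293×0.227×(T − 7.48) = 0
148.74(T − 247) + 668.8(T − 7.48) + 66.51(T − 7.48) = 0
(148.74 + 668.8 + 66.51) T = 148.74×247 + 668.8×7.48 + 66.51×7.48
T = 42239 / 884.05 = 47.8 °C

T_f ≈ 47.8 °C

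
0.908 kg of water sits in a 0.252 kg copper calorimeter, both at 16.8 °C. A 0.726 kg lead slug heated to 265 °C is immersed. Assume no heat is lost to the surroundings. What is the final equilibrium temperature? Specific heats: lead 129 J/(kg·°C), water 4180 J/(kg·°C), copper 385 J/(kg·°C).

T_f ≈ 22.6 °C

T_f = Σ m_i c_i T_i / Σ m_i c_i:
T_f = (93.65·265 + 3795.4·16.8 + 97.02·16.8) / (93.65 + 3795.4 + 97.02)
    = 90212 / 3986.1 ≈ 22.63 °C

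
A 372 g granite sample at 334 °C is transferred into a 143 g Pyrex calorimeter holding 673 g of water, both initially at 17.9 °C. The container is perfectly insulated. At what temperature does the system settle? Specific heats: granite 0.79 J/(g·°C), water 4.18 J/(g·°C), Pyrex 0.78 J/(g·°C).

T_f ≈ 46.8 °C

Setting the total heat transfer to zero:
372*0.79*(T − 334) + 673*4.18*(T − 17.9) + 143*0.78*(T − 17.9) = 0
293.88(T − 334) + 2813.1(T − 17.9) + 111.54(T − 17.9) = 0
3218.6 T = 150508
T = 150508 / 3218.6 = 46.8 °C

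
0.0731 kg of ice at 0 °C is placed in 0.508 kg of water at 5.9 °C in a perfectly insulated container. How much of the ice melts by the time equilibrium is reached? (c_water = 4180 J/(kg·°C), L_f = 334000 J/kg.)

m_melted ≈ 0.0375 kg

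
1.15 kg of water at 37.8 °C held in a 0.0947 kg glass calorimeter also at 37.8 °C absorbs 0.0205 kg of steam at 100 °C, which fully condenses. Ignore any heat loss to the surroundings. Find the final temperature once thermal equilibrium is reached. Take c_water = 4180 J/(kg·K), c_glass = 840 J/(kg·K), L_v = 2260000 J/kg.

Net heat exchanged in the isolated system is zero:
latent heat released on condensation: 0.0205·2260000 = 46330
  condensate cools 100→T: 0.0205·4180·(T − 100) = 85.69(T − 100)
  water warms: 1.15·4180·(T − 37.8) = 4807(T − 37.8)
  cup: 79.55(T − 37.8)
4972.2 T = 46330 + 8569 + 184712 = 239611
T ≈ 48.19 °C (< 100 °C, so full condensation is consistent).

T_f ≈ 48.2 °C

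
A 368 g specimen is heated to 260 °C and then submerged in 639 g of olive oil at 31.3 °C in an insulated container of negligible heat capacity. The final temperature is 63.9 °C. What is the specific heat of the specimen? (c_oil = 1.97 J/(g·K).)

c ≈ 0.569 J/(g·K)

m_s c (T_s − T_f) = m_oil c_oil (T_f − T_0):
368×c×(260 − 63.9) = 639×1.97×(63.9 − 31.3)
72165 c = 41038  ⇒  c ≈ 0.5687 J/(g·K)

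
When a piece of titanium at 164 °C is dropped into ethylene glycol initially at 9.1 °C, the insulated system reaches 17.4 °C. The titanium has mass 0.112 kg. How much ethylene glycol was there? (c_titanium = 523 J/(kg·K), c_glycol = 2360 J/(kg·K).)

m ≈ 0.438 kg

Heat lost by the titanium = heat gained by the glycol:
0.112·523·(164 − 17.4) = m·2360·(17.4 − 9.1)
19588 m = 8587.2  ⇒  m ≈ 0.4384 kg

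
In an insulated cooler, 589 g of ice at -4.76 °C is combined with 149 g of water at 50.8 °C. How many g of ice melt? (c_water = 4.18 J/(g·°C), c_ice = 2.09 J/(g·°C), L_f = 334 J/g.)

m_melted ≈ 77.2 g

Cooling the water to 0 °C releases 149·4.18·50.8 = 31639 J.
Of that, 589·2.09·4.76 = 5859.6 J goes to bring the ice to 0 °C, leaving 25780 J.
To melt every bit of ice: 589·334 = 196726 J.
25780 J < 196726 J, so only part of the ice melts and the system sits at 0 °C.
Mass melted = 25780/334 ≈ 77.18 g.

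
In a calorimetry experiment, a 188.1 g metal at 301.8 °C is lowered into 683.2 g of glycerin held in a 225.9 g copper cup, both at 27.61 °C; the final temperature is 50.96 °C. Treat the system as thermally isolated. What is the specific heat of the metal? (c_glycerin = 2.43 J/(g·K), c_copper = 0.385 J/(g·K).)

c ≈ 0.865 J/(g·K)

Energy conservation, ΣQ = 0:
188.1·c·(50.96 − 301.8) + 683.2·2.43·(50.96 − 27.61) + 225.9·0.385·(50.96 − 27.61) = 0
-47183 c = -40796
c = -40796/-47183 ≈ 0.8646 J/(g·K)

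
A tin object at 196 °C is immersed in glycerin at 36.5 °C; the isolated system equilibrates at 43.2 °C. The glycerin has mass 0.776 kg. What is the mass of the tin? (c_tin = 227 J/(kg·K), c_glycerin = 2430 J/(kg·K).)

m ≈ 0.364 kg

Net heat exchanged in the isolated system is zero:
m·227·(43.2 − 196) + 0.776·2430·(43.2 − 36.5) = 0
-34686 m = -12634
m = -12634/-34686 ≈ 0.3642 kg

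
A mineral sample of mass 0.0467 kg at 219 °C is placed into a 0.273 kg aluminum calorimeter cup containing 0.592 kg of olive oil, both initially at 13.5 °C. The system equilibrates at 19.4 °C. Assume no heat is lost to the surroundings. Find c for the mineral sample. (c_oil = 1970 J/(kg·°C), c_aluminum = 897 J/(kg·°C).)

Heat gained plus heat lost sum to zero:
0.0467·c·(19.4 − 219) + 0.592·1970·(19.4 − 13.5) + 0.273·897·(19.4 − 13.5) = 0
-9.321 c = -8325.6
c = -8325.6/-9.321 ≈ 893.2 J/(kg·°C)

c ≈ 893 J/(kg·°C)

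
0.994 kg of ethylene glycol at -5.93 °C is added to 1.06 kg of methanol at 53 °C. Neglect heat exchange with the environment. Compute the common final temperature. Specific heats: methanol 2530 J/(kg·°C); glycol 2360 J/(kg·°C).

T_f ≈ 25.5 °C

Let T be the final temperature. ΣQ_i = 0:
1.06*2530*(T − 53) + 0.994*2360*(T − (-5.93)) = 0
(2681.8 + 2345.8) T = 2681.8*53 + 2345.8*(-5.93)
T ≈ 25.50 °C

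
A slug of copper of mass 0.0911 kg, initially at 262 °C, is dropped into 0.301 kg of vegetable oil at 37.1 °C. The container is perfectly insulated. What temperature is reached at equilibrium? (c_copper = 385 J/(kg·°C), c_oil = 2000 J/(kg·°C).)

Setting the total heat transfer to zero:
0.0911×385×(T − 262) + 0.301×2000×(T − 37.1) = 0
35.07(T − 262) + 602(T − 37.1) = 0
637.07 T = 31523
T = 31523/637.07 ≈ 49.48 °C

T_f ≈ 49.5 °C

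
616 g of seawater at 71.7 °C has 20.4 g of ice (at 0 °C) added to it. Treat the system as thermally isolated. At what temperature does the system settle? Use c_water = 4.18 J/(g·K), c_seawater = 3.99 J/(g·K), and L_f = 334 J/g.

Taking heat into each body as positive, Σ m c ΔT = 0:
fusion: m_ice L_f = 20.4×334 = 6813.6
  warm the meltwater: 85.27 T
  seawater: 2457.8(T − 71.7)
2543.1 T = 176227 − 6813.6 = 169414
T ≈ 66.62 °C — above 0 °C, consistent with complete melting.

T_f ≈ 66.6 °C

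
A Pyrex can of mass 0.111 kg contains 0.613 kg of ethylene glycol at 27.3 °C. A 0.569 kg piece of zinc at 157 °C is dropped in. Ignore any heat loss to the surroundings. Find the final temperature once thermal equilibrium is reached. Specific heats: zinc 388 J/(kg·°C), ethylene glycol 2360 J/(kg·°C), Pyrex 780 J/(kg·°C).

Heat gained plus heat lost sum to zero:
0.569*388*(T − 157) + 0.613*2360*(T − 27.3) + 0.111*780*(T − 27.3) = 0
220.77(T − 157) + 1446.7(T − 27.3) + 86.58(T − 27.3) = 0
(220.77 + 1446.7 + 86.58) T = 220.77*157 + 1446.7*27.3 + 86.58*27.3
T = 76519 / 1754 = 43.6 °C

T_f ≈ 43.6 °C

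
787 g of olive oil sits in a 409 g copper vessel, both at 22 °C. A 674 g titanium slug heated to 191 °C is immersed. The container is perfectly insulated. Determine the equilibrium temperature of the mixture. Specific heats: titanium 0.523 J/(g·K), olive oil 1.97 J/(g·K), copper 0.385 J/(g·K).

T_f ≈ 50.9 °C

With ΣQ=0 the equilibrium temperature is the m·c-weighted mean:
T_f = (352.5×191 + 1550.4×22 + 157.47×22) / (352.5 + 1550.4 + 157.47)
    = 104901 / 2060.4 ≈ 50.91 °C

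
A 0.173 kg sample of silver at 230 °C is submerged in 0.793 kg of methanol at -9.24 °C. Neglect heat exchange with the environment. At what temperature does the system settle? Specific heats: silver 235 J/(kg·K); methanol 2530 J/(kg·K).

Set heat shed by the hot body equal to heat absorbed by the cold body:
0.173×235×(230 − T) = 0.793×2530×(T − (-9.24))
40.65(230 − T) = 2006.3(T − (-9.24))
2046.9 T = -9187.5  ⇒  T ≈ -4.49 °C

T_f ≈ -4.5 °C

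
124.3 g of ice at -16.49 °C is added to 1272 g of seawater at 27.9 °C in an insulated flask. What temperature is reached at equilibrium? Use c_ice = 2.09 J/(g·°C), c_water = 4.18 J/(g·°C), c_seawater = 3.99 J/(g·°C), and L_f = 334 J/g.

Heat gained plus heat lost sum to zero:
warm ice to 0 °C: 124.3×2.09×(0 − (-16.49)) = 4283.9
  melt ice: 124.3×334 = 41516
  meltwater 0→T: 124.3×4.18×T = 519.57 T
  seawater cools: 1272×3.99×(T − 27.9) = 5075.3(T − 27.9)
5594.9 T = 141600 − 45800 = 95800
T ≈ 17.12 °C — above 0 °C, consistent with complete melting.

T_f ≈ 17.1 °C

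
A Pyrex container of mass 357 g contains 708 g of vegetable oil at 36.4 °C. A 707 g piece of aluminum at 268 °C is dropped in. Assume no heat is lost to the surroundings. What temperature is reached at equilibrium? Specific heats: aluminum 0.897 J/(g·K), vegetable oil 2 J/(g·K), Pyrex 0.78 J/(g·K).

T_f ≈ 99.5 °C

With ΣQ=0 the equilibrium temperature is the m·c-weighted mean:
T_f = (634.18·268 + 1416·36.4 + 278.46·36.4) / (634.18 + 1416 + 278.46)
    = 231638 / 2328.6 ≈ 99.47 °C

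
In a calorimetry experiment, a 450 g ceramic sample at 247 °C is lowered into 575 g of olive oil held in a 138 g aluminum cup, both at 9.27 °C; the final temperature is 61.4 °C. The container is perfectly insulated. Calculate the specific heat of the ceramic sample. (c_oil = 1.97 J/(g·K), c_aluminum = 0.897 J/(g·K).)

Conservation of energy gives ΣQ = 0:
450·c·(61.4 − 247) + 575·1.97·(61.4 − 9.27) + 138·0.897·(61.4 − 9.27) = 0
-83520 c = -65503
c = -65503/-83520 ≈ 0.7843 J/(g·K)

c ≈ 0.784 J/(g·K)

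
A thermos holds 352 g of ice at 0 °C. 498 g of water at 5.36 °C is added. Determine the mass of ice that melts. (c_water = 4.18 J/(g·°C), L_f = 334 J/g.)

m_melted ≈ 33.4 g

Water can give up m c ΔT = 498·4.18·5.36 = 11158 J before reaching 0 °C.
To melt every bit of ice: 352·334 = 117568 J.
That's not enough to melt it all — equilibrium is at 0 °C with ice remaining.
Mass melted = 11158/334 ≈ 33.41 g.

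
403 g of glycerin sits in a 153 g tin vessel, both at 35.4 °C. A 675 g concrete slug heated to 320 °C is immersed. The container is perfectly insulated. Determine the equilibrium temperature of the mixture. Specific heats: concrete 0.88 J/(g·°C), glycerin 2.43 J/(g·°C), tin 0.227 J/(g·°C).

With ΣQ=0 the equilibrium temperature is the m·c-weighted mean:
T_f = (594·320 + 979.29·35.4 + 34.73·35.4) / (594 + 979.29 + 34.73)
    = 225976 / 1608 ≈ 140.53 °C

T_f ≈ 140.5 °C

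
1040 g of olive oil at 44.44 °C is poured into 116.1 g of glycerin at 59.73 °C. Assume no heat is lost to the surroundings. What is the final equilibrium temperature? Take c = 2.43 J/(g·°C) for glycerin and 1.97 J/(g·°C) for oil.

Heat lost by the glycerin equals heat gained by the oil:
116.1·2.43·(59.73 − T) = 1040·1.97·(T − 44.44)
282.12(59.73 − T) = 2048.8(T − 44.44)
2330.9 T = 107900  ⇒  T ≈ 46.29 °C

T_f ≈ 46.3 °C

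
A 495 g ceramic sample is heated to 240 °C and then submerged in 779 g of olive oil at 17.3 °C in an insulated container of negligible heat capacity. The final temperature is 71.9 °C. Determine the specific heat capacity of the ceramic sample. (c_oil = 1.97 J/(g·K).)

Net heat exchanged in the isolated system is zero:
495·c·(71.9 − 240) + 779·1.97·(71.9 − 17.3) = 0
-83210 c = -83791
c = -83791/-83210 ≈ 1.007 J/(g·K)

c ≈ 1.01 J/(g·K)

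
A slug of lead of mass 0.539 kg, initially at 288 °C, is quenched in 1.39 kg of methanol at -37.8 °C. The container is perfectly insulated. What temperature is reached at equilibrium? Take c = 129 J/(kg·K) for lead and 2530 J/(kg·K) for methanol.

T_f ≈ -31.5 °C

Setting the total heat transfer to zero:
0.539*129*(T − 288) + 1.39*2530*(T − (-37.8)) = 0
(69.53 + 3516.7) T = 69.53*288 + 3516.7*(-37.8)
T = -112906 / 3586.2 = -31.5 °C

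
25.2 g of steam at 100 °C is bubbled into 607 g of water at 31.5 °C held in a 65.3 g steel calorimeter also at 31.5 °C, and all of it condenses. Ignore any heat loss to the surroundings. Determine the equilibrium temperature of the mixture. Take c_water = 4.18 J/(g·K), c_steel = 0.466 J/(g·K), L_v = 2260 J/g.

Conservation of energy gives ΣQ = 0:
latent heat released on condensation: 25.2×2260 = 56952
  condensate cools 100→T: 25.2×4.18×(T − 100) = 105.34(T − 100)
  water warms: 607×4.18×(T − 31.5) = 2537.3(T − 31.5)
  steel cup: 65.3×0.466×(T − 31.5) = 30.43(T − 31.5)
2673 T = 56952 + 10534 + 80882 = 148368
T ≈ 55.51 °C (< 100 °C, so full condensation is consistent).

T_f ≈ 55.5 °C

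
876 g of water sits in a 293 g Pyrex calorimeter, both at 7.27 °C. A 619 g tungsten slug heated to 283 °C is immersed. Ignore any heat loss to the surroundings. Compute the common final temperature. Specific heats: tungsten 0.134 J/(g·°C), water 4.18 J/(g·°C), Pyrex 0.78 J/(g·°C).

Conservation of energy gives ΣQ = 0:
619*0.134*(T − 283) + 876*4.18*(T − 7.27) + 293*0.78*(T − 7.27) = 0
82.95(T − 283) + 3661.7(T − 7.27) + 228.54(T − 7.27) = 0
(82.95 + 3661.7 + 228.54) T = 82.95*283 + 3661.7*7.27 + 228.54*7.27
T = 51756 / 3973.2 = 13 °C

T_f ≈ 13.0 °C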